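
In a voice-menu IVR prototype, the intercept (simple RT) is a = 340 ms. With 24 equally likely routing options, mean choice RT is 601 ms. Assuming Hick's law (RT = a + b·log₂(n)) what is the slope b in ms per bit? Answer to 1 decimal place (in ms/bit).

56.9 ms/bit

log₂(24) = 4.5850 bits.
b = (RT − a)/log₂ n = (601 − 340) / 4.5850 = 56.925 ms/bit.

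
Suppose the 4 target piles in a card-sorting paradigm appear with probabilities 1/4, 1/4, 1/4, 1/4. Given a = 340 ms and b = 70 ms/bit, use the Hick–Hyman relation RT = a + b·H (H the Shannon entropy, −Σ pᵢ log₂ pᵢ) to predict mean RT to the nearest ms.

480 ms

Each term −pᵢ log₂ pᵢ: 0.25·2 + 0.25·2 + 0.25·2 + 0.25·2; summed, H = 2.000 bits.
Mean RT = a + bH = 340 + 70·2.000 = 480.00 ms.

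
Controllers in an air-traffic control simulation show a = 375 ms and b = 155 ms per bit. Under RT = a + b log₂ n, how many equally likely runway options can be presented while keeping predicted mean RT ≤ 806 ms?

6

155·log₂ n ≤ 806 − 375 = 431, giving log₂ n ≤ 2.7806 and n ≤ 6.872. The largest whole number is 6.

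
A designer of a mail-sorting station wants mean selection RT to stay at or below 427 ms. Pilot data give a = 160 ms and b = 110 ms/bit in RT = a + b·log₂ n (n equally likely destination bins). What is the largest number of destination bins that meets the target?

Information budget: (427 − 160)/110 = 2.4273 bits, so n ≤ 2^2.4273 = 5.379 → at most 5.

5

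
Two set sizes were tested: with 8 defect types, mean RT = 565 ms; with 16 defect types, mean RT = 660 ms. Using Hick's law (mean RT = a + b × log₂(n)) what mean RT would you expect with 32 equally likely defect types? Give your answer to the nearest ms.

755 ms

RT is linear in log₂ n, so two points fix the line:
  b = (660 − 565) / (log₂ 16 − log₂ 8) = 95 / (4 − 3) = 95 ms/bit
  a = 565 − 95 × 3 = 280 ms
Then RT(32) = 280 + 95 × log₂ 32 = 280 + 95 × 5 ≈ 755.000 ms.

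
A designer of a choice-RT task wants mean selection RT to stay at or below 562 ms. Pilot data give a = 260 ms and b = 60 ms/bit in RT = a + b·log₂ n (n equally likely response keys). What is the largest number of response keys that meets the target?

60·log₂ n ≤ 562 − 260 = 302, giving log₂ n ≤ 5.0333 and n ≤ 32.748. The largest whole number is 32.

32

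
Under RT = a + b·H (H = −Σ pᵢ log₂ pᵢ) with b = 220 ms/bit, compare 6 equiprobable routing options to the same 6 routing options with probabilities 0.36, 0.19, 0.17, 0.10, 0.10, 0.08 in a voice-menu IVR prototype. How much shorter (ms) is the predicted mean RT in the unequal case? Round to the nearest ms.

46 ms

The RT saving is b·ΔH. Equiprobable H₀ = log₂(6) = 2.5850 bits; with the given probabilities H = 2.3763 bits.
b·(H₀ − H) = 220 × (2.5850 − 2.3763) = 45.90 ms.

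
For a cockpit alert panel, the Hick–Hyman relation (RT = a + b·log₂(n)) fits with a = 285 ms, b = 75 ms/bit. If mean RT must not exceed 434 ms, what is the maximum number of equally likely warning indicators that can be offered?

Information budget: (434 − 285)/75 = 1.9867 bits, so n ≤ 2^1.9867 = 3.963 → at most 3.

3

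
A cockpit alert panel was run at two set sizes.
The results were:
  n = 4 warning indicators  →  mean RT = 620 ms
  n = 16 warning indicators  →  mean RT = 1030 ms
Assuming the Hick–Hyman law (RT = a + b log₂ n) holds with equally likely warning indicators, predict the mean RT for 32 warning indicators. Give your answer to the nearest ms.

Fit slope and intercept:
  b = (1030 − 620) / (log₂ 16 − log₂ 4) = 410 / (4 − 2) = 205 ms/bit
  a = 620 − 205 × 2 = 210 ms
Then RT(32) = 210 + 205 × log₂ 32 = 210 + 205 × 5 ≈ 1235.000 ms.

1235 ms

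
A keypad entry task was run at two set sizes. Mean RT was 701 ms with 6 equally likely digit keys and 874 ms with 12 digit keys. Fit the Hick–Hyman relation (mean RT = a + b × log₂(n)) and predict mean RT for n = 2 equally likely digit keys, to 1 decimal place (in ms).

Fit slope and intercept:
  b = (874 − 701) / (log₂ 12 − log₂ 6) = 173 / (3.5850 − 2.5850) = 173.000 ms/bit
  a = 701 − 173.000 × 2.5850 = 253.801 ms
Then RT(2) = 253.801 + 173.000 × log₂ 2 = 253.801 + 173.000 × 1 ≈ 426.801 ms.

426.8 ms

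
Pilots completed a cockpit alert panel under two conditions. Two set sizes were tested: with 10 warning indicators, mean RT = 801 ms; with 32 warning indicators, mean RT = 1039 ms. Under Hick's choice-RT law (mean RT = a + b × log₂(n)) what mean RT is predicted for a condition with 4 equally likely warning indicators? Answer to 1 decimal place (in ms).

613.5 ms

Fit slope and intercept:
  b = (1039 − 801) / (log₂ 32 − log₂ 10) = 238 / (5 − 3.3219) = 141.829 ms/bit
  a = 801 − 141.829 × 3.3219 = 329.853 ms
Then RT(4) = 329.853 + 141.829 × log₂ 4 = 329.853 + 141.829 × 2 ≈ 613.512 ms.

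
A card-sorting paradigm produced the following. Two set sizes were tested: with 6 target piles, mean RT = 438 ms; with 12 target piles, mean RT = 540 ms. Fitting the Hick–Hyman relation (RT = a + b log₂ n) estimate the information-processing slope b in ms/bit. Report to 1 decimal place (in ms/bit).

b = (RT₂ − RT₁)/(log₂ n₂ − log₂ n₁) = (540 − 438)/(3.5850 − 2.5850) = 102.000 ms/bit.

102.0 ms/bit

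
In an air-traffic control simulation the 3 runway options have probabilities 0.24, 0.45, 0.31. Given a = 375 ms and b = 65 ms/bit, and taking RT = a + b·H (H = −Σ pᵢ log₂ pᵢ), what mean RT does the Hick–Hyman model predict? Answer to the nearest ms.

H = 0.24·log₂(1/0.24) + 0.45·log₂(1/0.45) + 0.31·log₂(1/0.31) = 1.5363 bits.
RT = 375 + 65 × 1.5363 = 474.86 ms.

475 ms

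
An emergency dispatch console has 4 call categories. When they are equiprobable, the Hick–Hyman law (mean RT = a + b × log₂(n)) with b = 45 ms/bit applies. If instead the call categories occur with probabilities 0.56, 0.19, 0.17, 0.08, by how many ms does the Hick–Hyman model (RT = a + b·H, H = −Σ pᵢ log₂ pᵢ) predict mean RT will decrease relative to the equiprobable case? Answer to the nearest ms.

16 ms

Equiprobable entropy H₀ = log₂ 4 = 2.0000 bits.
Skewed entropy H = −Σ pᵢ log₂ pᵢ = 1.6498 bits.
ΔRT = b·(H₀ − H) = 45 × 0.3502 = 15.76 ms.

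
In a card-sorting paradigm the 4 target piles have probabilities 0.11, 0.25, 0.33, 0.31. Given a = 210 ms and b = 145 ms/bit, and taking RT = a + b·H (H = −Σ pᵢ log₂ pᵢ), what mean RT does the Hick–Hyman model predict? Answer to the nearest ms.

Entropy contributions −pᵢ log₂ pᵢ: 0.3503, 0.5000, 0.5278, 0.5238; sum H = 1.9019 bits.
RT = a + bH = 210 + 145·1.9019 = 485.78 ms.

486 ms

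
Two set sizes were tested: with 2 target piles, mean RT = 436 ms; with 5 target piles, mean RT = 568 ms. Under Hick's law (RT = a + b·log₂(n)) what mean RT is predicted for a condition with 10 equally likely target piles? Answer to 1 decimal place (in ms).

With log₂ n on the abscissa the relation is linear; from the two conditions:
  b = (568 − 436) / (log₂ 5 − log₂ 2) = 132 / (2.3219 − 1) = 99.854 ms/bit
  a = 436 − 99.854 × 1 = 336.146 ms
Then RT(10) = 336.146 + 99.854 × log₂ 10 = 336.146 + 99.854 × 3.3219 ≈ 667.854 ms.

667.9 ms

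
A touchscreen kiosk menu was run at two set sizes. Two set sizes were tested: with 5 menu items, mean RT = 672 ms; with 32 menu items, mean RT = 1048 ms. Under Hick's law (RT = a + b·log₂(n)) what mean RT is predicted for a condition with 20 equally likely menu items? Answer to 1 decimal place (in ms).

952.8 ms

With log₂ n on the abscissa the relation is linear; from the two conditions:
  b = (1048 − 672) / (log₂ 32 − log₂ 5) = 376 / (5 − 2.3219) = 140.400 ms/bit
  a = 672 − 140.400 × 2.3219 = 346.002 ms
Then RT(20) = 346.002 + 140.400 × log₂ 20 = 346.002 + 140.400 × 4.3219 ≈ 952.799 ms.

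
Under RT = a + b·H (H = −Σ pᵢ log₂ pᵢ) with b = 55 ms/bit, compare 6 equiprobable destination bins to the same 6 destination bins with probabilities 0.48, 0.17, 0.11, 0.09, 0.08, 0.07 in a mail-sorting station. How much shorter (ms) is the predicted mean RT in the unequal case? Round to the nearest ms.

The RT saving is b·ΔH. Equiprobable H₀ = log₂(6) = 2.5850 bits; with the given probabilities H = 2.1659 bits.
b·(H₀ − H) = 55 × (2.5850 − 2.1659) = 23.05 ms.

23 ms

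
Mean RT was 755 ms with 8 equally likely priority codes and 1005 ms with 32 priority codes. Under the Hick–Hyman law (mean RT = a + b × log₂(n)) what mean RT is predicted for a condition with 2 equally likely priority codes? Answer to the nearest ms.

505 ms

RT is linear in log₂ n, so two points fix the line:
  b = (1005 − 755) / (log₂ 32 − log₂ 8) = 250 / (5 − 3) = 125 ms/bit
  a = 755 − 125 × 3 = 380 ms
Then RT(2) = 380 + 125 × log₂ 2 = 380 + 125 × 1 ≈ 505.000 ms.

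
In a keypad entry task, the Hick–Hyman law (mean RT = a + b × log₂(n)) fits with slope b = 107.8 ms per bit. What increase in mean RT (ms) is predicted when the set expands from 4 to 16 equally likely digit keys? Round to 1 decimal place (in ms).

Only the slope matters, since a is common to both: ΔRT = b·log₂(n₂/n₁).
log₂(16) − log₂(4) = log₂(16/4) = log₂(4) = 2.
ΔRT = 107.8 × 2.0000 = 215.600 ms.

215.6 ms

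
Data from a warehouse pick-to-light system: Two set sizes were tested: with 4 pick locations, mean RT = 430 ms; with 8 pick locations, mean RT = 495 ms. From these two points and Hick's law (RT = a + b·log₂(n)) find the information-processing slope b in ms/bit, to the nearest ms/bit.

65 ms/bit

Slope: b = (495 − 430) / (log₂ 8 − log₂ 4) = 65/1.0000 = 65 ms/bit.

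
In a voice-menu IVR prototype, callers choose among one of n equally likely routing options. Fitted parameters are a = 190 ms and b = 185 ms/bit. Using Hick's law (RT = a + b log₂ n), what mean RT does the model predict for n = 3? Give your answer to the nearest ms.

log₂(3) = 1.5850 bits, so RT = 190 + 185 × 1.5850 ≈ 483.218 ms.

483 ms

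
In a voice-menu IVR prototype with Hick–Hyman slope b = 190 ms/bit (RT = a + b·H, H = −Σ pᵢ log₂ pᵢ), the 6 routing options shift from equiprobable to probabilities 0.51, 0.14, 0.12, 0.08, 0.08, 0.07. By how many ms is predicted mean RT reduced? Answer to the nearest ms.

90 ms

Equiprobable entropy H₀ = log₂ 6 = 2.5850 bits.
Skewed entropy H = −Σ pᵢ log₂ pᵢ = 2.1112 bits.
ΔRT = b·(H₀ − H) = 190 × 0.4738 = 90.02 ms.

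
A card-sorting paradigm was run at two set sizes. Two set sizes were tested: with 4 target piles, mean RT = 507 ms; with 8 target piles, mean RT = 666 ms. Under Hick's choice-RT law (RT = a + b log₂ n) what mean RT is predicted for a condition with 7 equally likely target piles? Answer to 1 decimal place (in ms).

635.4 ms

RT is linear in log₂ n, so two points fix the line:
  b = (666 − 507) / (log₂ 8 − log₂ 4) = 159 / (3 − 2) = 159.000 ms/bit
  a = 507 − 159.000 × 2 = 189.000 ms
Then RT(7) = 189.000 + 159.000 × log₂ 7 = 189.000 + 159.000 × 2.8074 ≈ 635.369 ms.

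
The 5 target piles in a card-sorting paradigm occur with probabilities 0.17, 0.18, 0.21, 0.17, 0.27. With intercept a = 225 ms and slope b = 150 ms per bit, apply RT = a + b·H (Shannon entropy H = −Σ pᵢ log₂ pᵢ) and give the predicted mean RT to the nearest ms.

570 ms

Entropy contributions −pᵢ log₂ pᵢ: 0.4346, 0.4453, 0.4728, 0.4346, 0.5100; sum H = 2.2973 bits.
RT = a + bH = 225 + 150·2.2973 = 569.60 ms.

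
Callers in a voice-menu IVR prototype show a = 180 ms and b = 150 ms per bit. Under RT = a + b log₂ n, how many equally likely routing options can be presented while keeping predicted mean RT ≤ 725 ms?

12

Information budget: (725 − 180)/150 = 3.6333 bits, so n ≤ 2^3.6333 = 12.409 → at most 12.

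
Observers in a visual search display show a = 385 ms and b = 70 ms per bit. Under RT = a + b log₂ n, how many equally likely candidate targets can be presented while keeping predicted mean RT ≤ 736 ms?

Information budget: (736 − 385)/70 = 5.0143 bits, so n ≤ 2^5.0143 = 32.318 → at most 32.

32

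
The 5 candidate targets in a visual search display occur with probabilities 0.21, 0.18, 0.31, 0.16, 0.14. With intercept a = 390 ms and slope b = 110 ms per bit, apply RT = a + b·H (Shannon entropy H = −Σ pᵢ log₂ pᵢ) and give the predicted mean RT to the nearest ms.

639 ms

H = 0.21·log₂(1/0.21) + 0.18·log₂(1/0.18) + 0.31·log₂(1/0.31) + 0.16·log₂(1/0.16) + 0.14·log₂(1/0.14) = 2.2621 bits.
RT = 390 + 110 × 2.2621 = 638.83 ms.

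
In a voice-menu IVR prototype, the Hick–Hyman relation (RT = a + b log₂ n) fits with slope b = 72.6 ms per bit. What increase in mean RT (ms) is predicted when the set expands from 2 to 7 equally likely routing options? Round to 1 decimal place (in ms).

ΔRT = (a + b log₂ n₂) − (a + b log₂ n₁) = b·(log₂ n₂ − log₂ n₁).
log₂(7) − log₂(2) = 2.8074 − 1 = 1.8074.
ΔRT = 72.6 × 1.8074 = 131.214 ms.

131.2 ms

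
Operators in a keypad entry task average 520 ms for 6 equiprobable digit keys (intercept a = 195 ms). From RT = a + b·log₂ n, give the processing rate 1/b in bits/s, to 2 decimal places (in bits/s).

b = (520 − 195)/log₂ 6 = 325/2.5850 = 125.727 ms per bit = 0.12573 s/bit; the reciprocal is 7.954 bits/s.

7.95 bits/s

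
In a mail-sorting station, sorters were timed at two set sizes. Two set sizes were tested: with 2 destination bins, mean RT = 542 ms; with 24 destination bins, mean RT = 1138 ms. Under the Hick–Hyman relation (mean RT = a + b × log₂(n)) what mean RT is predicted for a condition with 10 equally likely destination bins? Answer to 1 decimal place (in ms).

928.0 ms

With log₂ n on the abscissa the relation is linear; from the two conditions:
  b = (1138 − 542) / (log₂ 24 − log₂ 2) = 596 / (4.5850 − 1) = 166.250 ms/bit
  a = 542 − 166.250 × 1 = 375.750 ms
Then RT(10) = 375.750 + 166.250 × log₂ 10 = 375.750 + 166.250 × 3.3219 ≈ 928.021 ms.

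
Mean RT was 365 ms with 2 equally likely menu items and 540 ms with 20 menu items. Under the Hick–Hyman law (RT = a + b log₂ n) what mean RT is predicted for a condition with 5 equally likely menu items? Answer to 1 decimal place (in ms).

Fit slope and intercept:
  b = (540 − 365) / (log₂ 20 − log₂ 2) = 175 / (4.3219 − 1) = 52.680 ms/bit
  a = 365 − 52.680 × 1 = 312.320 ms
Then RT(5) = 312.320 + 52.680 × log₂ 5 = 312.320 + 52.680 × 2.3219 ≈ 434.640 ms.

434.6 ms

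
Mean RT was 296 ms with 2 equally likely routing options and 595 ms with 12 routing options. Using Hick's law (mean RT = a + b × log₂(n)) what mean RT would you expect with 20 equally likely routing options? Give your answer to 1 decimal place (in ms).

Fit slope and intercept:
  b = (595 − 296) / (log₂ 12 − log₂ 2) = 299 / (3.5850 − 1) = 115.669 ms/bit
  a = 296 − 115.669 × 1 = 180.331 ms
Then RT(20) = 180.331 + 115.669 × log₂ 20 = 180.331 + 115.669 × 4.3219 ≈ 680.244 ms.

680.2 ms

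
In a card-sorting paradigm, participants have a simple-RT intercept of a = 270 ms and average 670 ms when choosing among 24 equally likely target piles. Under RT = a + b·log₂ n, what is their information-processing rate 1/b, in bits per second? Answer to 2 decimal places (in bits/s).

11.46 bits/s

Choice component = 670 − 270 = 400 ms over log₂(24) = 4.5850 bits.
b = 400 / 4.5850 = 87.242 ms/bit, so 1/b = 11.462 bits/s.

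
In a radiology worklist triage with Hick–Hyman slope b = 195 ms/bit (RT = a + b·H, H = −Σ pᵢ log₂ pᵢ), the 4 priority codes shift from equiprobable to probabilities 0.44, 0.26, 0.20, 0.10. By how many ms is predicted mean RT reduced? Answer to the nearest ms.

The RT saving is b·ΔH. Equiprobable H₀ = log₂(4) = 2.0000 bits; with the given probabilities H = 1.8230 bits.
b·(H₀ − H) = 195 × (2.0000 − 1.8230) = 34.51 ms.

35 ms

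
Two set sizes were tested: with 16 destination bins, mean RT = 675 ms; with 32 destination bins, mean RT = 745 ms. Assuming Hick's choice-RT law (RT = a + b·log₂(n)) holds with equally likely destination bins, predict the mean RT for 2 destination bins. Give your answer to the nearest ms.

Fit slope and intercept:
  b = (745 − 675) / (log₂ 32 − log₂ 16) = 70 / (5 − 4) = 70 ms/bit
  a = 675 − 70 × 4 = 395 ms
Then RT(2) = 395 + 70 × log₂ 2 = 395 + 70 × 1 ≈ 465.000 ms.

465 ms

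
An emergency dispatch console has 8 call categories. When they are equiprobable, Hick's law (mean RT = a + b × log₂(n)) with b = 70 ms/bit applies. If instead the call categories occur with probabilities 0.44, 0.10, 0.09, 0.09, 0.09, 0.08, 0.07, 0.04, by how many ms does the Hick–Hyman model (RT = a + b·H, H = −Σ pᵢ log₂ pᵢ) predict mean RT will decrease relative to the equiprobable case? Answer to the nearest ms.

32 ms

Equiprobable entropy H₀ = log₂ 8 = 3.0000 bits.
Skewed entropy H = −Σ pᵢ log₂ pᵢ = 2.5371 bits.
ΔRT = b·(H₀ − H) = 70 × 0.4629 = 32.40 ms.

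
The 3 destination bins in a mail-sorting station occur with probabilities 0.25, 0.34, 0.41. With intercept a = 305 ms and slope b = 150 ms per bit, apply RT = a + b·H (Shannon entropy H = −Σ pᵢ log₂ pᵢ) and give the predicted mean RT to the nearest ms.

538 ms

H = 0.25·log₂(1/0.25) + 0.34·log₂(1/0.34) + 0.41·log₂(1/0.41) = 1.5566 bits.
RT = 305 + 150 × 1.5566 = 538.48 ms.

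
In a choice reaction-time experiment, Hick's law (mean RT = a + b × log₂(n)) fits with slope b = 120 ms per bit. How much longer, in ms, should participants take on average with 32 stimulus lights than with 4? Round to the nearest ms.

ΔRT = (a + b log₂ n₂) − (a + b log₂ n₁) = b·(log₂ n₂ − log₂ n₁).
log₂(32) − log₂(4) = log₂(32/4) = log₂(8) = 3.
ΔRT = 120 × 3.0000 = 360.000 ms.

360 ms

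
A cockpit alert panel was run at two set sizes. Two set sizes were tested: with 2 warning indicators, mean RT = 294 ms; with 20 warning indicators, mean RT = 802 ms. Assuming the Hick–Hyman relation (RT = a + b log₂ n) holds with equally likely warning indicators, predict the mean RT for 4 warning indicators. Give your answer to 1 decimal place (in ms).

446.9 ms

Fit slope and intercept:
  b = (802 − 294) / (log₂ 20 − log₂ 2) = 508 / (4.3219 − 1) = 152.923 ms/bit
  a = 294 − 152.923 × 1 = 141.077 ms
Then RT(4) = 141.077 + 152.923 × log₂ 4 = 141.077 + 152.923 × 2 ≈ 446.923 ms.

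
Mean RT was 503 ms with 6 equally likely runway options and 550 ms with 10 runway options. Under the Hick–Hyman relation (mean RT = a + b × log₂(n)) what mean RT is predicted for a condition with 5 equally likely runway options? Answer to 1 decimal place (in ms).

486.2 ms

Fit slope and intercept:
  b = (550 − 503) / (log₂ 10 − log₂ 6) = 47 / (3.3219 − 2.5850) = 63.775 ms/bit
  a = 503 − 63.775 × 2.5850 = 338.144 ms
Then RT(5) = 338.144 + 63.775 × log₂ 5 = 338.144 + 63.775 × 2.3219 ≈ 486.225 ms.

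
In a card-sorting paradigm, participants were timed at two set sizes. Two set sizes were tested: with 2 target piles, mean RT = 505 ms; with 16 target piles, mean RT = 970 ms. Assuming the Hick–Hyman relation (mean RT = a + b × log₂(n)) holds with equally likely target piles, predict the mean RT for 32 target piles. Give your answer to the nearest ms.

1125 ms

Fit slope and intercept:
  b = (970 − 505) / (log₂ 16 − log₂ 2) = 465 / (4 − 1) = 155 ms/bit
  a = 505 − 155 × 1 = 350 ms
Then RT(32) = 350 + 155 × log₂ 32 = 350 + 155 × 5 ≈ 1125.000 ms.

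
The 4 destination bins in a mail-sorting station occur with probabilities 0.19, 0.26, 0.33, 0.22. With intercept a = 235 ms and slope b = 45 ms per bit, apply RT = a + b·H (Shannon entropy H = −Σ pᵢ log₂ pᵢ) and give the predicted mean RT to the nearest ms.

Entropy contributions −pᵢ log₂ pᵢ: 0.4552, 0.5053, 0.5278, 0.4806; sum H = 1.9689 bits.
RT = a + bH = 235 + 45·1.9689 = 323.60 ms.

324 ms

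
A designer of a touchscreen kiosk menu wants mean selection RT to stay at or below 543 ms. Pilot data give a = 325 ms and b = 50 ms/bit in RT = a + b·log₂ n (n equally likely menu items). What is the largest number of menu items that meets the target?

Information budget: (543 − 325)/50 = 4.3600 bits, so n ≤ 2^4.3600 = 20.535 → at most 20.

20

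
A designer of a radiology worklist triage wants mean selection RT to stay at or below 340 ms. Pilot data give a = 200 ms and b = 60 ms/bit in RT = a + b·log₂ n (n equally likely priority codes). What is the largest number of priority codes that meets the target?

60·log₂ n ≤ 340 − 200 = 140, giving log₂ n ≤ 2.3333 and n ≤ 5.040. The largest whole number is 5.

5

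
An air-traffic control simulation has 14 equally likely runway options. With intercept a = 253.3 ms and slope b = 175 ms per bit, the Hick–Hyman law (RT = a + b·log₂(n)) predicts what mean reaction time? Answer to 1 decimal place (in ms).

log₂(14) = 3.8074 bits, so RT = 253.3 + 175 × 3.8074 ≈ 919.587 ms.

919.6 ms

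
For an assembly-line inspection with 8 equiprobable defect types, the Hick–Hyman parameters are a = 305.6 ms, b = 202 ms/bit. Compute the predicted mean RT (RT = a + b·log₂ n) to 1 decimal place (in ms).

log₂(8) = 3 bits, so RT = 305.6 + 202 × 3 ≈ 911.600 ms.

911.6 ms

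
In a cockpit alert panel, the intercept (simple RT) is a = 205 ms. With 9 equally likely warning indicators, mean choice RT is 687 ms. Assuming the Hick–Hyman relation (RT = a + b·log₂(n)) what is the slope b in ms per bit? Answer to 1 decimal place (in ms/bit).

152.1 ms/bit

b = (687 − 205) / log₂(9) = 482 / 3.1699 = 152.054 ms/bit.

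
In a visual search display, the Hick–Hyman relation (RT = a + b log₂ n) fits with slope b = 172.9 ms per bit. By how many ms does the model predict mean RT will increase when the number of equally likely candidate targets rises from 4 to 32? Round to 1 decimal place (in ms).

Only the slope matters, since a is common to both: ΔRT = b·log₂(n₂/n₁).
log₂(32) − log₂(4) = log₂(32/4) = log₂(8) = 3.
ΔRT = 172.9 × 3.0000 = 518.700 ms.

518.7 ms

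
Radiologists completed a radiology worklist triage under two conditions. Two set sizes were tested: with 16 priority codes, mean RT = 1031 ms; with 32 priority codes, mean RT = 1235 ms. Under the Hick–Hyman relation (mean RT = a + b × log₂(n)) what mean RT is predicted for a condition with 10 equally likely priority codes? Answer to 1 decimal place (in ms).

892.7 ms

Solve the two-equation system in a and b:
  b = (1235 − 1031) / (log₂ 32 − log₂ 16) = 204 / (5 − 4) = 204.000 ms/bit
  a = 1031 − 204.000 × 4 = 215.000 ms
Then RT(10) = 215.000 + 204.000 × log₂ 10 = 215.000 + 204.000 × 3.3219 ≈ 892.673 ms.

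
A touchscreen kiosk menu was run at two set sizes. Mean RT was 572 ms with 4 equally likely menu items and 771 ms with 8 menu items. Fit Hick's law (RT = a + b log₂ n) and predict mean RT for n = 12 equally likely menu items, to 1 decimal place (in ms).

RT is linear in log₂ n, so two points fix the line:
  b = (771 − 572) / (log₂ 8 − log₂ 4) = 199 / (3 − 2) = 199.000 ms/bit
  a = 572 − 199.000 × 2 = 174.000 ms
Then RT(12) = 174.000 + 199.000 × log₂ 12 = 174.000 + 199.000 × 3.5850 ≈ 887.408 ms.

887.4 ms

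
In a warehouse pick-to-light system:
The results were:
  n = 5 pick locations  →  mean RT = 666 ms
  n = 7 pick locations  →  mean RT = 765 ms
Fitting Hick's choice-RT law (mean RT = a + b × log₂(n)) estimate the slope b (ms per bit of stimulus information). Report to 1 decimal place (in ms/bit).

203.9 ms/bit

Slope: b = (765 − 666) / (log₂ 7 − log₂ 5) = 99/0.4854 = 203.944 ms/bit.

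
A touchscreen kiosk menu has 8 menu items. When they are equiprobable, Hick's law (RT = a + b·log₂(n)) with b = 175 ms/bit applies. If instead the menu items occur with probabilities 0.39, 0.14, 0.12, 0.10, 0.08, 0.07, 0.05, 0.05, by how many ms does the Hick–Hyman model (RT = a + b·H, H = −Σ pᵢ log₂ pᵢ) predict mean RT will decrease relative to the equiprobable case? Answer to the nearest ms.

The RT saving is b·ΔH. Equiprobable H₀ = log₂(8) = 3.0000 bits; with the given probabilities H = 2.6184 bits.
b·(H₀ − H) = 175 × (3.0000 − 2.6184) = 66.78 ms.

67 ms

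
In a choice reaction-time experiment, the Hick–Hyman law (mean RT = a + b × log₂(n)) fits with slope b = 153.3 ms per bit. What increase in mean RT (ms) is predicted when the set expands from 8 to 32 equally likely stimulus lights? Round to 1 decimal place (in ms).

ΔRT = (a + b log₂ n₂) − (a + b log₂ n₁) = b·(log₂ n₂ − log₂ n₁).
log₂(32) − log₂(8) = log₂(32/8) = log₂(4) = 2.
ΔRT = 153.3 × 2.0000 = 306.600 ms.

306.6 ms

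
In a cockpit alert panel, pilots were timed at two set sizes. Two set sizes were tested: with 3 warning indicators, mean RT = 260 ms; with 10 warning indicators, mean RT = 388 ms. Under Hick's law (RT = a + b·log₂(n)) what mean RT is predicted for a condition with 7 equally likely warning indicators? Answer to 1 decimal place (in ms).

350.1 ms

Solve the two-equation system in a and b:
  b = (388 − 260) / (log₂ 10 − log₂ 3) = 128 / (3.3219 − 1.5850) = 73.692 ms/bit
  a = 260 − 73.692 × 1.5850 = 143.201 ms
Then RT(7) = 143.201 + 73.692 × log₂ 7 = 143.201 + 73.692 × 2.8074 ≈ 350.080 ms.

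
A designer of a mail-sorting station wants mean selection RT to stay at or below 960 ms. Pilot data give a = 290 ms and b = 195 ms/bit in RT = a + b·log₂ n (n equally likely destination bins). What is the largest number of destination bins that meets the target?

10

195·log₂ n ≤ 960 − 290 = 670, giving log₂ n ≤ 3.4359 and n ≤ 10.822. The largest whole number is 10.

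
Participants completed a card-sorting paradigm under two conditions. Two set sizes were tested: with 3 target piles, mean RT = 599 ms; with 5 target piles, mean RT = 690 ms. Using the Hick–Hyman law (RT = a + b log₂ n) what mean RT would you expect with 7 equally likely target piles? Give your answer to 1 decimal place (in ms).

Fit slope and intercept:
  b = (690 − 599) / (log₂ 5 − log₂ 3) = 91 / (2.3219 − 1.5850) = 123.479 ms/bit
  a = 599 − 123.479 × 1.5850 = 403.290 ms
Then RT(7) = 403.290 + 123.479 × log₂ 7 = 403.290 + 123.479 × 2.8074 ≈ 749.940 ms.

749.9 ms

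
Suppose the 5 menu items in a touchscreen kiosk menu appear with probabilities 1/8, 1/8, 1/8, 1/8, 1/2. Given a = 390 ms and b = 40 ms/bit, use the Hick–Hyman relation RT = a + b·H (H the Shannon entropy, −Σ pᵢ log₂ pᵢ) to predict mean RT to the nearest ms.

470 ms

H = −Σ pᵢ log₂ pᵢ = 0.125·3 + 0.125·3 + 0.125·3 + 0.125·3 + 0.5·1 = 2.000 bits.
RT = 390 + 40 × 2.000 = 470.00 ms.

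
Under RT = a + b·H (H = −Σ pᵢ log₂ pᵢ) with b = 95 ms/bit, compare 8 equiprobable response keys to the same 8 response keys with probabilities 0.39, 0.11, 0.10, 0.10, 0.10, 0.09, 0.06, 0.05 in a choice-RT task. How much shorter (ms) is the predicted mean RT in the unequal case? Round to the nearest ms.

33 ms

The RT saving is b·ΔH. Equiprobable H₀ = log₂(8) = 3.0000 bits; with the given probabilities H = 2.6489 bits.
b·(H₀ − H) = 95 × (3.0000 − 2.6489) = 33.35 ms.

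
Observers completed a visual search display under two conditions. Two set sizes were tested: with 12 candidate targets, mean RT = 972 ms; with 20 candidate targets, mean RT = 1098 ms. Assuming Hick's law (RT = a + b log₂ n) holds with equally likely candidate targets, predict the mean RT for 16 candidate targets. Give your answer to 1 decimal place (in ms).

1043.0 ms

Solve the two-equation system in a and b:
  b = (1098 − 972) / (log₂ 20 − log₂ 12) = 126 / (4.3219 − 3.5850) = 170.971 ms/bit
  a = 972 − 170.971 × 3.5850 = 359.074 ms
Then RT(16) = 359.074 + 170.971 × log₂ 16 = 359.074 + 170.971 × 4 ≈ 1042.960 ms.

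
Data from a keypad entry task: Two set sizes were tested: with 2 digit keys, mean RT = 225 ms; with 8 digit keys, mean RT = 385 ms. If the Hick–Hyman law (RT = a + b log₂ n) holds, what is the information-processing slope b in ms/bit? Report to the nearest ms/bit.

The slope on a log₂ axis is (385 − 225) / (3 − 1) = 80 ms/bit.

80 ms/bit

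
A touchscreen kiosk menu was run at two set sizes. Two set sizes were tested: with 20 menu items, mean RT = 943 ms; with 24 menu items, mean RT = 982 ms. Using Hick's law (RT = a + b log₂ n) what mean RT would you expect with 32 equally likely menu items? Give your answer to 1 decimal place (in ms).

1043.5 ms

Fit slope and intercept:
  b = (982 − 943) / (log₂ 24 − log₂ 20) = 39 / (4.5850 − 4.3219) = 148.270 ms/bit
  a = 943 − 148.270 × 4.3219 = 302.190 ms
Then RT(32) = 302.190 + 148.270 × log₂ 32 = 302.190 + 148.270 × 5 ≈ 1043.537 ms.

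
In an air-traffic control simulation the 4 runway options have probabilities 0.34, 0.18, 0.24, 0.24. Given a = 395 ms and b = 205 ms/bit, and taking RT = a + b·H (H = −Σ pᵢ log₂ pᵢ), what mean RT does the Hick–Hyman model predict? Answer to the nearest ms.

797 ms

Entropy contributions −pᵢ log₂ pᵢ: 0.5292, 0.4453, 0.4941, 0.4941; sum H = 1.9628 bits.
RT = a + bH = 395 + 205·1.9628 = 797.36 ms.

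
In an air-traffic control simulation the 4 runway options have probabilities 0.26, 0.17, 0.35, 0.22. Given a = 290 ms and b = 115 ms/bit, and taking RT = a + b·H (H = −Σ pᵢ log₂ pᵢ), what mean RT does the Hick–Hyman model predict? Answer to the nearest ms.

514 ms

H = 0.26·log₂(1/0.26) + 0.17·log₂(1/0.17) + 0.35·log₂(1/0.35) + 0.22·log₂(1/0.22) = 1.9505 bits.
RT = 290 + 115 × 1.9505 = 514.31 ms.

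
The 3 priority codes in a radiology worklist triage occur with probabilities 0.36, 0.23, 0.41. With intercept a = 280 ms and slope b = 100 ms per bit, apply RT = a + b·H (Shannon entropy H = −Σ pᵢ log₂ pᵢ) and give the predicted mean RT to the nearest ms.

H = 0.36·log₂(1/0.36) + 0.23·log₂(1/0.23) + 0.41·log₂(1/0.41) = 1.5457 bits.
RT = 280 + 100 × 1.5457 = 434.57 ms.

435 ms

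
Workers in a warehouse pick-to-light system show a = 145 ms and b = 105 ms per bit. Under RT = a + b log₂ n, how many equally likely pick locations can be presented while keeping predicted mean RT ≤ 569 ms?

16

Set 145 + 105·log₂ n ≤ 569 → log₂ n ≤ (569 − 145)/105 = 4.0381.
So n ≤ 2^4.0381 = 16.428; the largest integer n is 16.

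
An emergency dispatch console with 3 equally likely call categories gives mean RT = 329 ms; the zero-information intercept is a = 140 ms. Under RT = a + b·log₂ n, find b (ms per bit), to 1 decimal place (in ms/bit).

b = (329 − 140) / log₂(3) = 189 / 1.5850 = 119.246 ms/bit.

119.2 ms/bit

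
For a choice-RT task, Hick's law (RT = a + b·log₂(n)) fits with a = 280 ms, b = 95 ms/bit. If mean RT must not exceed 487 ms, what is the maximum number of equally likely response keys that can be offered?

4

95·log₂ n ≤ 487 − 280 = 207, giving log₂ n ≤ 2.1789 and n ≤ 4.528. The largest whole number is 4.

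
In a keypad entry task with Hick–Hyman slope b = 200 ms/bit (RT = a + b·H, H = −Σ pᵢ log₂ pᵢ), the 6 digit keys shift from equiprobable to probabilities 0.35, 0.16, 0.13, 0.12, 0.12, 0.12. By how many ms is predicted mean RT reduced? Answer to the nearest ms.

30 ms

Equiprobable entropy H₀ = log₂ 6 = 2.5850 bits.
Skewed entropy H = −Σ pᵢ log₂ pᵢ = 2.4370 bits.
ΔRT = b·(H₀ − H) = 200 × 0.1480 = 29.60 ms.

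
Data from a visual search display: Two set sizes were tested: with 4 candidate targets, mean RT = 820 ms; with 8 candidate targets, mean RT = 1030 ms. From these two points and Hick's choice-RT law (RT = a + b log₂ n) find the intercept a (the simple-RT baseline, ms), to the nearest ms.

400 ms

The slope on a log₂ axis is (1030 − 820) / (3 − 2) = 210 ms/bit.
Intercept: a = 820 − 210·log₂(4) = 400.000 ms.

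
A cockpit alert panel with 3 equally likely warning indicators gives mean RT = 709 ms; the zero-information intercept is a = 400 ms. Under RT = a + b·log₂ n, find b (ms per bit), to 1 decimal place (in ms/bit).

195.0 ms/bit

log₂(3) = 1.5850 bits.
b = (RT − a)/log₂ n = (709 − 400) / 1.5850 = 194.957 ms/bit.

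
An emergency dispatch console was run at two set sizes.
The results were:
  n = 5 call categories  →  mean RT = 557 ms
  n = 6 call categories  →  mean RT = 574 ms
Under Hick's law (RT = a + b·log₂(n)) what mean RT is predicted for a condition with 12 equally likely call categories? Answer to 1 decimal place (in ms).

638.6 ms

Fit slope and intercept:
  b = (574 − 557) / (log₂ 6 − log₂ 5) = 17 / (2.5850 − 2.3219) = 64.630 ms/bit
  a = 557 − 64.630 × 2.3219 = 406.933 ms
Then RT(12) = 406.933 + 64.630 × log₂ 12 = 406.933 + 64.630 × 3.5850 ≈ 638.630 ms.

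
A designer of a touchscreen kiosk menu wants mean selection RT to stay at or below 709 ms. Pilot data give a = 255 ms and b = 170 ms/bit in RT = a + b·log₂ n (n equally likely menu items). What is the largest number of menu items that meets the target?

Set 255 + 170·log₂ n ≤ 709 → log₂ n ≤ (709 − 255)/170 = 2.6706.
So n ≤ 2^2.6706 = 6.367; the largest integer n is 6.

6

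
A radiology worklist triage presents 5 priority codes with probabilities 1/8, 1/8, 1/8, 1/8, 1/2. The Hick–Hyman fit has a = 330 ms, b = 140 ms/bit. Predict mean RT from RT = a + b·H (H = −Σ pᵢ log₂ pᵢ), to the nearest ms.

Each term −pᵢ log₂ pᵢ: 0.125·3 + 0.125·3 + 0.125·3 + 0.125·3 + 0.5·1; summed, H = 2.000 bits.
Mean RT = a + bH = 330 + 140·2.000 = 610.00 ms.

610 ms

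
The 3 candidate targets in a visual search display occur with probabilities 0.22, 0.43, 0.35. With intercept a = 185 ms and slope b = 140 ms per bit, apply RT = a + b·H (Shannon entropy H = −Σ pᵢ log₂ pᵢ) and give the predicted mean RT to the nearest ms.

400 ms

H = 0.22·log₂(1/0.22) + 0.43·log₂(1/0.43) + 0.35·log₂(1/0.35) = 1.5342 bits.
RT = 185 + 140 × 1.5342 = 399.79 ms.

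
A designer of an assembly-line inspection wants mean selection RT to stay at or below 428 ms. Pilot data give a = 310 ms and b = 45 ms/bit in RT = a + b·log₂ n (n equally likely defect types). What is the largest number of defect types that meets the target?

6

Information budget: (428 − 310)/45 = 2.6222 bits, so n ≤ 2^2.6222 = 6.157 → at most 6.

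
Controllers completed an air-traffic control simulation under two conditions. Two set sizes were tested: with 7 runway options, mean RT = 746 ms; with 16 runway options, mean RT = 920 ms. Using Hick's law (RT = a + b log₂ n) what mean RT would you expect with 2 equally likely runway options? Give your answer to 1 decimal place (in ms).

With log₂ n on the abscissa the relation is linear; from the two conditions:
  b = (920 − 746) / (log₂ 16 − log₂ 7) = 174 / (4 − 2.8074) = 145.894 ms/bit
  a = 746 − 145.894 × 2.8074 = 336.423 ms
Then RT(2) = 336.423 + 145.894 × log₂ 2 = 336.423 + 145.894 × 1 ≈ 482.317 ms.

482.3 ms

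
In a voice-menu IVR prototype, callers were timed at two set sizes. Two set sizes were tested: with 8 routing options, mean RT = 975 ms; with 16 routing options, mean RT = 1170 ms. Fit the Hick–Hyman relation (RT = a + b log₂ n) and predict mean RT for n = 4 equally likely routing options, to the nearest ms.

780 ms

With log₂ n on the abscissa the relation is linear; from the two conditions:
  b = (1170 − 975) / (log₂ 16 − log₂ 8) = 195 / (4 − 3) = 195 ms/bit
  a = 975 − 195 × 3 = 390 ms
Then RT(4) = 390 + 195 × log₂ 4 = 390 + 195 × 2 ≈ 780.000 ms.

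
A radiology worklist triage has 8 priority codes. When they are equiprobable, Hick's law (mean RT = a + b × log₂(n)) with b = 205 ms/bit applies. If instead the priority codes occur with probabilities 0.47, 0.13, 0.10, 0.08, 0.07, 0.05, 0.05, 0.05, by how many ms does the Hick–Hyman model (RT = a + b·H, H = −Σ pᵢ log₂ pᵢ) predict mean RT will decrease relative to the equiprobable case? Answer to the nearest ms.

116 ms

Equiprobable entropy H₀ = log₂ 8 = 3.0000 bits.
Skewed entropy H = −Σ pᵢ log₂ pᵢ = 2.4351 bits.
ΔRT = b·(H₀ − H) = 205 × 0.5649 = 115.80 ms.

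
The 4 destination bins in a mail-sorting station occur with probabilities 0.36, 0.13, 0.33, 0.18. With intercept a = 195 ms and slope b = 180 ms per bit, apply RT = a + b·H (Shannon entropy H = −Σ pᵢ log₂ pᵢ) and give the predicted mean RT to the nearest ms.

Entropy contributions −pᵢ log₂ pᵢ: 0.5306, 0.3826, 0.5278, 0.4453; sum H = 1.8864 bits.
RT = a + bH = 195 + 180·1.8864 = 534.55 ms.

535 ms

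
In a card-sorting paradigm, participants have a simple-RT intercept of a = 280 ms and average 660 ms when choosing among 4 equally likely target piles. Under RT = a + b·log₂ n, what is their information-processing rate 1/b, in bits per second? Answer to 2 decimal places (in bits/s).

Choice component = 660 − 280 = 380 ms over log₂(4) = 2 bits.
b = 380 / 2 = 190.000 ms/bit, so 1/b = 5.263 bits/s.

5.26 bits/s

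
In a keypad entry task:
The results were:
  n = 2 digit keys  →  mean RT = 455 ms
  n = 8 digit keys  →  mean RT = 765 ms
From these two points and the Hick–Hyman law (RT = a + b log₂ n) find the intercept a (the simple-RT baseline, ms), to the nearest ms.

b = (RT₂ − RT₁)/(log₂ n₂ − log₂ n₁) = (765 − 455)/(3 − 1) = 155 ms/bit.
a = RT₁ − b·log₂ n₁ = 455 − 155 × 1 = 300.000 ms.

300 ms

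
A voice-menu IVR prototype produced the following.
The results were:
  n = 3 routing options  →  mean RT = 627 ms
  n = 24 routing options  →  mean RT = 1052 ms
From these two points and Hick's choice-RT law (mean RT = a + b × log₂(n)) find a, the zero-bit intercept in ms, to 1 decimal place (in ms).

402.5 ms

The slope on a log₂ axis is (1052 − 627) / (4.5850 − 1.5850) = 141.667 ms/bit.
Intercept: a = 627 − 141.667·log₂(3) = 402.464 ms.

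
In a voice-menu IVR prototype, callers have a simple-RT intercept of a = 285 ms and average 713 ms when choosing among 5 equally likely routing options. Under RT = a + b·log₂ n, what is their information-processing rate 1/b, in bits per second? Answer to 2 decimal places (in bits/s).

5.43 bits/s

b = (713 − 285)/log₂ 5 = 428/2.3219 = 184.330 ms per bit = 0.18433 s/bit; the reciprocal is 5.425 bits/s.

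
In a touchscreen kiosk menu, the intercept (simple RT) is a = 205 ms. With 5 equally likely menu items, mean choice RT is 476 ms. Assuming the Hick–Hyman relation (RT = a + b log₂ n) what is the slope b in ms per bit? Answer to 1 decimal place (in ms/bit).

log₂(5) = 2.3219 bits.
b = (RT − a)/log₂ n = (476 − 205) / 2.3219 = 116.713 ms/bit.

116.7 ms/bit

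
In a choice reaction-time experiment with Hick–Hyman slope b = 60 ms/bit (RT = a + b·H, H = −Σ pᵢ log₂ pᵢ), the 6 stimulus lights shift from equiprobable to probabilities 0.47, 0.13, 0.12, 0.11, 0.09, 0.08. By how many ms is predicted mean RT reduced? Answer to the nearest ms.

Equiprobable entropy H₀ = log₂ 6 = 2.5850 bits.
Skewed entropy H = −Σ pᵢ log₂ pᵢ = 2.2161 bits.
ΔRT = b·(H₀ − H) = 60 × 0.3688 = 22.13 ms.

22 ms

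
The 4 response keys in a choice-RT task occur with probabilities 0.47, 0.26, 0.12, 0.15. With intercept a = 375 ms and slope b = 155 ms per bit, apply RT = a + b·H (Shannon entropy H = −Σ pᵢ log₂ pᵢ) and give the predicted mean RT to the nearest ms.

H = 0.47·log₂(1/0.47) + 0.26·log₂(1/0.26) + 0.12·log₂(1/0.12) + 0.15·log₂(1/0.15) = 1.7949 bits.
RT = 375 + 155 × 1.7949 = 653.20 ms.

653 ms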